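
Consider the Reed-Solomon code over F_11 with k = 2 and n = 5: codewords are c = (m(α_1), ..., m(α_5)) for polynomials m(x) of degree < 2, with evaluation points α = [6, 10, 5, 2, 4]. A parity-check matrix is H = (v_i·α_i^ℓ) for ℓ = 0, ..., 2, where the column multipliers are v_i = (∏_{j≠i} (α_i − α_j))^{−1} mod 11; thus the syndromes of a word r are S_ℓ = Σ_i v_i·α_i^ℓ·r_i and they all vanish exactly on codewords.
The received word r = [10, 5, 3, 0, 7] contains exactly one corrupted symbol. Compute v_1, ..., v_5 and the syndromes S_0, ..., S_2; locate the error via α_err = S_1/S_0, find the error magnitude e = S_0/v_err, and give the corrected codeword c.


S = (8, 5, 10), error at position 4, error magnitude e = 7, c = [10, 5, 3, 4, 7].

Step 1: column multipliers v_i = (∏_{j≠i}(α_i − α_j))^{−1} mod 11.
  i = 1 (α = 6): (6−10)(6−5)(6−2)(6−4) = (−4)·1·4·2 = −32 ≡ 1, so v_1 = 1^{−1} = 1 (mod 11).
  i = 2 (α = 10): (10−6)(10−5)(10−2)(10−4) = 4·5·8·6 = 960 ≡ 3, so v_2 = 3^{−1} = 4 (mod 11).
  i = 3 (α = 5): (5−6)(5−10)(5−2)(5−4) = (−1)·(−5)·3·1 = 15 ≡ 4, so v_3 = 4^{−1} = 3 (mod 11).
  i = 4 (α = 2): (2−6)(2−10)(2−5)(2−4) = (−4)·(−8)·(−3)·(−2) = 192 ≡ 5, so v_4 = 5^{−1} = 9 (mod 11).
  i = 5 (α = 4): (4−6)(4−10)(4−5)(4−2) = (−2)·(−6)·(−1)·2 = −24 ≡ 9, so v_5 = 9^{−1} = 5 (mod 11).
  v = [1, 4, 3, 9, 5].
Step 2: syndromes of r = [10, 5, 3, 0, 7] (all sums mod 11).
  S_0 = Σ v_i r_i = 1·10 + 4·5 + 3·3 + 9·0 + 5·7 = 74 ≡ 8.
  S_1 = Σ v_i α_i r_i = 1·6·10 + 4·10·5 + 3·5·3 + 9·2·0 + 5·4·7 = 445 ≡ 5.
  α_i^2 mod 11 = [3, 1, 3, 4, 5].
  S_2 = Σ v_i α_i^2 r_i = 1·3·10 + 4·1·5 + 3·3·3 + 9·4·0 + 5·5·7 = 252 ≡ 10.
  S = (8, 5, 10) ≠ 0, so r is not a codeword (an error is present).
Step 3: locate the error. For a single error e at position i, S_ℓ = v_i·e·α_i^ℓ, so α_err = S_1/S_0.
  S_0^{−1} = 8^{−1} = 7 (mod 11), so α_err = 5·7 = 35 ≡ 2 = α_4. Error position i = 4.
  Consistency check: S_2/S_1 = 10·9 = 90 ≡ 2 = α_err ✓ (single-error assumption holds).
Step 4: error magnitude e = S_0/v_4 = S_0·∏_{j≠4}(α_4 − α_j) = 8·5 = 40 ≡ 7 (mod 11).
Step 5: correct position 4: c_4 = r_4 − e = 0 − 7 ≡ 4 (mod 11). Hence c = [10, 5, 3, 4, 7].
  Check: interpolating c through the α_i gives m(x) = 1 + 7·x (degree < 2) with m(α_i) = c_i for every i, so c is indeed a codeword.


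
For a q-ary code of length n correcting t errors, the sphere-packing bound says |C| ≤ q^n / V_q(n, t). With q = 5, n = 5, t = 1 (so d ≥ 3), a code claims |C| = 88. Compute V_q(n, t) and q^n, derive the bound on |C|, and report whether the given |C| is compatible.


V_q(n, t) = 21, q^n = 3125, Hamming bound = 148, |C| = 88 ≤ bound (satisfied).

Step 1: Compute V_q(n, t) = Σ_{j=0}^1 C(n, j) (q−1)^j.
  j = 0: C(5,0)·(4)^0 = 1·1 = 1.
  j = 1: C(5,1)·(4)^1 = 5·4 = 20.
  V_q(n, t) = 1 + 20 = 21.
Step 2: q^n = 5^5 = 3125.
Step 3: Hamming bound ⌊q^n / V_q(n,t)⌋ = ⌊3125/21⌋ = 148.
Step 4: Compare |C| = 88 to 148: satisfied.
The claimed |C| lies below the Hamming bound.


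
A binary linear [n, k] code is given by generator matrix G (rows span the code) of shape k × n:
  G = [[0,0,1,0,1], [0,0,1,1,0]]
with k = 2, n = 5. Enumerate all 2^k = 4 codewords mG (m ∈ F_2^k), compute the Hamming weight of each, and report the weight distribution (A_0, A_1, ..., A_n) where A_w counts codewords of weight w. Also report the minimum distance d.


Weight distribution: A_0 = 1, A_2 = 3. Minimum distance d = 2.

Enumerate all 2^2 = 4 messages m ∈ F_2^2.
For each, compute codeword c = mG in F_2^5, then tally its weight.
  m = 00 → c = 00000, weight = 0.
  m = 10 → c = 00101, weight = 2.
  m = 01 → c = 00110, weight = 2.
  m = 11 → c = 00011, weight = 2.
Tally weights:
  weight 0: 1 codewords.
  weight 2: 3 codewords.
Minimum distance d = smallest w > 0 with A_w > 0 = 2.
Sanity: Σ A_w = 4 = 2^2 = 4 ✓.


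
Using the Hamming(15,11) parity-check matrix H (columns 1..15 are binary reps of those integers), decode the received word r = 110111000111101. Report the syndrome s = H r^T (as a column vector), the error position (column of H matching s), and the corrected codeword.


s = (1, 0, 1, 1)^T, error position = 11, corrected codeword c = 110111000101101

Compute s = H r^T mod 2 one row at a time:
  s_1 = 0 + 0 + 1 + 1 + 1 + 1 + 0 + 1 = 5 ≡ 1 (mod 2).
  s_2 = 1 + 1 + 1 + 0 + 1 + 1 + 0 + 1 = 6 ≡ 0 (mod 2).
  s_3 = 1 + 0 + 1 + 0 + 1 + 1 + 0 + 1 = 5 ≡ 1 (mod 2).
  s_4 = 1 + 0 + 1 + 0 + 0 + 1 + 1 + 1 = 5 ≡ 1 (mod 2).
s = (1, 0, 1, 1)^T — this equals column 11 of H (binary 1011), so error is at position 11.
Correct: flip bit 11 of r = 110111000111101 to get c = 110111000101101.


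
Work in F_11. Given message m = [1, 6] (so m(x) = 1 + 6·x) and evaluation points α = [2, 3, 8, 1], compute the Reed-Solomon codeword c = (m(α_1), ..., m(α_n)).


c = [2, 8, 5, 7]

Message polynomial: m(x) = 1 + 6·x (mod 11).
For each evaluation point α_i, compute m(α_i) mod 11:
  α_1 = 2: Horner steps 6 → 2, so m(2) = 2.
  α_2 = 3: Horner steps 6 → 8, so m(3) = 8.
  α_3 = 8: Horner steps 6 → 5, so m(8) = 5.
  α_4 = 1: Horner steps 6 → 7, so m(1) = 7.
Codeword c = [2, 8, 5, 7] ∈ F_11^4.


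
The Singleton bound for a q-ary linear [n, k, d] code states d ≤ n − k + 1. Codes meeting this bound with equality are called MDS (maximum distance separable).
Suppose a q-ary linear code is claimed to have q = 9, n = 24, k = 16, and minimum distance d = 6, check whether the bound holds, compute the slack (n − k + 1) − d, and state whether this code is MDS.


Singleton RHS = n − k + 1 = 9, slack = 3, bound satisfied, not MDS.

Singleton bound: d ≤ n − k + 1.
Here n = 24, k = 16, so n − k + 1 = 9.
Given d = 6, check d ≤ 9: YES.
Slack = (n − k + 1) − d = 3.
The code is NOT MDS (slack = 3 > 0).
Description: the claimed parameters are [24, 16, 6]_9; such a code would be non-MDS.


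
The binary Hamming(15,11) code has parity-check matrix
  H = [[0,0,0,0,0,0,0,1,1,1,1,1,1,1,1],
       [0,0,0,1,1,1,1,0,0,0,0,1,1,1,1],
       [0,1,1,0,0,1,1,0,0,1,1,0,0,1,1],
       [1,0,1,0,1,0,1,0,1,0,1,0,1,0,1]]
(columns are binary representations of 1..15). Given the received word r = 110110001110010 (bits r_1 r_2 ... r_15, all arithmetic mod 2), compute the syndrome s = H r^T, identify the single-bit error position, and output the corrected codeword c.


s = (0, 1, 0, 0)^T, error position = 4, corrected codeword c = 110010001110010

Compute s = H r^T mod 2 one row at a time:
  s_1 = 0 + 1 + 1 + 1 + 0 + 0 + 1 + 0 = 4 ≡ 0 (mod 2).
  s_2 = 1 + 1 + 0 + 0 + 0 + 0 + 1 + 0 = 3 ≡ 1 (mod 2).
  s_3 = 1 + 0 + 0 + 0 + 1 + 1 + 1 + 0 = 4 ≡ 0 (mod 2).
  s_4 = 1 + 0 + 1 + 0 + 1 + 1 + 0 + 0 = 4 ≡ 0 (mod 2).
s = (0, 1, 0, 0)^T — this equals column 4 of H (binary 0100), so error is at position 4.
Correct: flip bit 4 of r = 110110001110010 to get c = 110010001110010.


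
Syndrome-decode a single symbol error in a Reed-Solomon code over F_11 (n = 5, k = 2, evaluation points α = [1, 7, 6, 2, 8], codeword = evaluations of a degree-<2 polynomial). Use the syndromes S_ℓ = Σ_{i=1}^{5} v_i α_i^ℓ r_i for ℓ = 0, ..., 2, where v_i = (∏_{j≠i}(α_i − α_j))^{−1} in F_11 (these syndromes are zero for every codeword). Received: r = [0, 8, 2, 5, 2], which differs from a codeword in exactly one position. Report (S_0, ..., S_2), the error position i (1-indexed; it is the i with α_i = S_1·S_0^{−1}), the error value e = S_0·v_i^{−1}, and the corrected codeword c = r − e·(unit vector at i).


S = (3, 7, 9), error at position 3, error magnitude e = 10, c = [0, 8, 3, 5, 2].

Step 1: column multipliers v_i = (∏_{j≠i}(α_i − α_j))^{−1} mod 11.
  i = 1 (α = 1): (1−7)(1−6)(1−2)(1−8) = (−6)·(−5)·(−1)·(−7) = 210 ≡ 1, so v_1 = 1^{−1} = 1 (mod 11).
  i = 2 (α = 7): (7−1)(7−6)(7−2)(7−8) = 6·1·5·(−1) = −30 ≡ 3, so v_2 = 3^{−1} = 4 (mod 11).
  i = 3 (α = 6): (6−1)(6−7)(6−2)(6−8) = 5·(−1)·4·(−2) = 40 ≡ 7, so v_3 = 7^{−1} = 8 (mod 11).
  i = 4 (α = 2): (2−1)(2−7)(2−6)(2−8) = 1·(−5)·(−4)·(−6) = −120 ≡ 1, so v_4 = 1^{−1} = 1 (mod 11).
  i = 5 (α = 8): (8−1)(8−7)(8−6)(8−2) = 7·1·2·6 = 84 ≡ 7, so v_5 = 7^{−1} = 8 (mod 11).
  v = [1, 4, 8, 1, 8].
Step 2: syndromes of r = [0, 8, 2, 5, 2] (all sums mod 11).
  S_0 = Σ v_i r_i = 1·0 + 4·8 + 8·2 + 1·5 + 8·2 = 69 ≡ 3.
  S_1 = Σ v_i α_i r_i = 1·1·0 + 4·7·8 + 8·6·2 + 1·2·5 + 8·8·2 = 458 ≡ 7.
  α_i^2 mod 11 = [1, 5, 3, 4, 9].
  S_2 = Σ v_i α_i^2 r_i = 1·1·0 + 4·5·8 + 8·3·2 + 1·4·5 + 8·9·2 = 372 ≡ 9.
  S = (3, 7, 9) ≠ 0, so r is not a codeword (an error is present).
Step 3: locate the error. For a single error e at position i, S_ℓ = v_i·e·α_i^ℓ, so α_err = S_1/S_0.
  S_0^{−1} = 3^{−1} = 4 (mod 11), so α_err = 7·4 = 28 ≡ 6 = α_3. Error position i = 3.
  Consistency check: S_2/S_1 = 9·8 = 72 ≡ 6 = α_err ✓ (single-error assumption holds).
Step 4: error magnitude e = S_0/v_3 = S_0·∏_{j≠3}(α_3 − α_j) = 3·7 = 21 ≡ 10 (mod 11).
Step 5: correct position 3: c_3 = r_3 − e = 2 − 10 ≡ 3 (mod 11). Hence c = [0, 8, 3, 5, 2].
  Check: interpolating c through the α_i gives m(x) = 6 + 5·x (degree < 2) with m(α_i) = c_i for every i, so c is indeed a codeword.


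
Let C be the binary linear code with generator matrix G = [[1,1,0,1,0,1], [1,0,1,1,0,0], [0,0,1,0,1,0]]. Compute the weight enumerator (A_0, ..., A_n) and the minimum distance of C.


Weight distribution: A_0 = 1, A_2 = 1, A_3 = 4, A_4 = 1, A_6 = 1. Minimum distance d = 2.

Enumerate all 2^3 = 8 messages m ∈ F_2^3.
For each, compute codeword c = mG in F_2^6, then tally its weight.
  m = 000 → c = 000000, weight = 0.
  m = 100 → c = 110101, weight = 4.
  m = 010 → c = 101100, weight = 3.
  m = 110 → c = 011001, weight = 3.
  m = 001 → c = 001010, weight = 2.
  m = 101 → c = 111111, weight = 6.
  m = 011 → c = 100110, weight = 3.
  m = 111 → c = 010011, weight = 3.
Tally weights:
  weight 0: 1 codewords.
  weight 2: 1 codewords.
  weight 3: 4 codewords.
  weight 4: 1 codewords.
  weight 6: 1 codewords.
Minimum distance d = smallest w > 0 with A_w > 0 = 2.
Sanity: Σ A_w = 8 = 2^3 = 8 ✓.


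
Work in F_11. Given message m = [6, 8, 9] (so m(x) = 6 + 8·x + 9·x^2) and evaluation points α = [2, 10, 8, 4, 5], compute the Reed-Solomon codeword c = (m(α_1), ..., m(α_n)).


c = [3, 7, 8, 6, 7]

Message polynomial: m(x) = 6 + 8·x + 9·x^2 (mod 11).
For each evaluation point α_i, compute m(α_i) mod 11:
  α_1 = 2: Horner steps 9 → 4 → 3, so m(2) = 3.
  α_2 = 10: Horner steps 9 → 10 → 7, so m(10) = 7.
  α_3 = 8: Horner steps 9 → 3 → 8, so m(8) = 8.
  α_4 = 4: Horner steps 9 → 0 → 6, so m(4) = 6.
  α_5 = 5: Horner steps 9 → 9 → 7, so m(5) = 7.
Codeword c = [3, 7, 8, 6, 7] ∈ F_11^5.


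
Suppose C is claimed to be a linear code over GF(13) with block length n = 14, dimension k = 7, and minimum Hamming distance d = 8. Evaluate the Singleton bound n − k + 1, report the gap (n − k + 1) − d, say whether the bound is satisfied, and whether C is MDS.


Singleton RHS = n − k + 1 = 8, slack = 0, bound satisfied, MDS.

Singleton bound: d ≤ n − k + 1.
Here n = 14, k = 7, so n − k + 1 = 8.
Given d = 8, check d ≤ 8: YES.
Slack = (n − k + 1) − d = 0.
The code is MDS (slack = 0).
Description: the claimed parameters are [14, 7, 8]_13; such a code would be MDS (meets Singleton bound).


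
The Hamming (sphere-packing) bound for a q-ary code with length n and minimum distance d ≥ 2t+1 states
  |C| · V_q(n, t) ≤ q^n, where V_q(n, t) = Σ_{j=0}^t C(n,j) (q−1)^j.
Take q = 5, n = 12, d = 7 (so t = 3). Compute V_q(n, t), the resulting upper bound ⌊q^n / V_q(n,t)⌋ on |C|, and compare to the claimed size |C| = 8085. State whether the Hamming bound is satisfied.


V_q(n, t) = 15185, q^n = 244140625, Hamming bound = 16077, |C| = 8085 ≤ bound (satisfied).

Step 1: Compute V_q(n, t) = Σ_{j=0}^3 C(n, j) (q−1)^j.
  j = 0: C(12,0)·(4)^0 = 1·1 = 1.
  j = 1: C(12,1)·(4)^1 = 12·4 = 48.
  j = 2: C(12,2)·(4)^2 = 66·16 = 1056.
  j = 3: C(12,3)·(4)^3 = 220·64 = 14080.
  V_q(n, t) = 1 + 48 + 1056 + 14080 = 15185.
Step 2: q^n = 5^12 = 244140625.
Step 3: Hamming bound ⌊q^n / V_q(n,t)⌋ = ⌊244140625/15185⌋ = 16077.
Step 4: Compare |C| = 8085 to 16077: satisfied.
The claimed |C| lies below the Hamming bound.


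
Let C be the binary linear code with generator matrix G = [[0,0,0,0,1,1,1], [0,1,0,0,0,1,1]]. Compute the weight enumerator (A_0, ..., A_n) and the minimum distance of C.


Weight distribution: A_0 = 1, A_2 = 1, A_3 = 2. Minimum distance d = 2.

Enumerate all 2^2 = 4 messages m ∈ F_2^2.
For each, compute codeword c = mG in F_2^7, then tally its weight.
  m = 00 → c = 0000000, weight = 0.
  m = 10 → c = 0000111, weight = 3.
  m = 01 → c = 0100011, weight = 3.
  m = 11 → c = 0100100, weight = 2.
Tally weights:
  weight 0: 1 codewords.
  weight 2: 1 codewords.
  weight 3: 2 codewords.
Minimum distance d = smallest w > 0 with A_w > 0 = 2.
Sanity: Σ A_w = 4 = 2^2 = 4 ✓.


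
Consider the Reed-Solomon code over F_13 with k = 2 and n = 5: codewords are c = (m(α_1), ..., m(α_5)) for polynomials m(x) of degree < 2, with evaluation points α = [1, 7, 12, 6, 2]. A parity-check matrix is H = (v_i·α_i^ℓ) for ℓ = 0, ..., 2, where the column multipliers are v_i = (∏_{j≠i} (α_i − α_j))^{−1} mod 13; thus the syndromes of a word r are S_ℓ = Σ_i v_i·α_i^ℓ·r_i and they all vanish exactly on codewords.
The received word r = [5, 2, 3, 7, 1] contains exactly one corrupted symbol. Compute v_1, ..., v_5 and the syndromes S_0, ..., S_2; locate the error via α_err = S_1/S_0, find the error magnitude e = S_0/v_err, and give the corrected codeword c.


S = (5, 5, 5), error at position 1, error magnitude e = 12, c = [6, 2, 3, 7, 1].

Step 1: column multipliers v_i = (∏_{j≠i}(α_i − α_j))^{−1} mod 13.
  i = 1 (α = 1): (1−7)(1−12)(1−6)(1−2) = (−6)·(−11)·(−5)·(−1) = 330 ≡ 5, so v_1 = 5^{−1} = 8 (mod 13).
  i = 2 (α = 7): (7−1)(7−12)(7−6)(7−2) = 6·(−5)·1·5 = −150 ≡ 6, so v_2 = 6^{−1} = 11 (mod 13).
  i = 3 (α = 12): (12−1)(12−7)(12−6)(12−2) = 11·5·6·10 = 3300 ≡ 11, so v_3 = 11^{−1} = 6 (mod 13).
  i = 4 (α = 6): (6−1)(6−7)(6−12)(6−2) = 5·(−1)·(−6)·4 = 120 ≡ 3, so v_4 = 3^{−1} = 9 (mod 13).
  i = 5 (α = 2): (2−1)(2−7)(2−12)(2−6) = 1·(−5)·(−10)·(−4) = −200 ≡ 8, so v_5 = 8^{−1} = 5 (mod 13).
  v = [8, 11, 6, 9, 5].
Step 2: syndromes of r = [5, 2, 3, 7, 1] (all sums mod 13).
  S_0 = Σ v_i r_i = 8·5 + 11·2 + 6·3 + 9·7 + 5·1 = 148 ≡ 5.
  S_1 = Σ v_i α_i r_i = 8·1·5 + 11·7·2 + 6·12·3 + 9·6·7 + 5·2·1 = 798 ≡ 5.
  α_i^2 mod 13 = [1, 10, 1, 10, 4].
  S_2 = Σ v_i α_i^2 r_i = 8·1·5 + 11·10·2 + 6·1·3 + 9·10·7 + 5·4·1 = 928 ≡ 5.
  S = (5, 5, 5) ≠ 0, so r is not a codeword (an error is present).
Step 3: locate the error. For a single error e at position i, S_ℓ = v_i·e·α_i^ℓ, so α_err = S_1/S_0.
  S_0^{−1} = 5^{−1} = 8 (mod 13), so α_err = 5·8 = 40 ≡ 1 = α_1. Error position i = 1.
  Consistency check: S_2/S_1 = 5·8 = 40 ≡ 1 = α_err ✓ (single-error assumption holds).
Step 4: error magnitude e = S_0/v_1 = S_0·∏_{j≠1}(α_1 − α_j) = 5·5 = 25 ≡ 12 (mod 13).
Step 5: correct position 1: c_1 = r_1 − e = 5 − 12 ≡ 6 (mod 13). Hence c = [6, 2, 3, 7, 1].
  Check: interpolating c through the α_i gives m(x) = 11 + 8·x (degree < 2) with m(α_i) = c_i for every i, so c is indeed a codeword.


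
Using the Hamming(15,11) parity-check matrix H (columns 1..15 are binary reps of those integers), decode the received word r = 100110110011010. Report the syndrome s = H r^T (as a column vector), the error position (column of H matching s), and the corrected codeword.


s = (0, 1, 1, 0)^T, error position = 6, corrected codeword c = 100111110011010

Compute s = H r^T mod 2 one row at a time:
  s_1 = 1 + 0 + 0 + 1 + 1 + 0 + 1 + 0 = 4 ≡ 0 (mod 2).
  s_2 = 1 + 1 + 0 + 1 + 1 + 0 + 1 + 0 = 5 ≡ 1 (mod 2).
  s_3 = 0 + 0 + 0 + 1 + 0 + 1 + 1 + 0 = 3 ≡ 1 (mod 2).
  s_4 = 1 + 0 + 1 + 1 + 0 + 1 + 0 + 0 = 4 ≡ 0 (mod 2).
s = (0, 1, 1, 0)^T — this equals column 6 of H (binary 0110), so error is at position 6.
Correct: flip bit 6 of r = 100110110011010 to get c = 100111110011010.


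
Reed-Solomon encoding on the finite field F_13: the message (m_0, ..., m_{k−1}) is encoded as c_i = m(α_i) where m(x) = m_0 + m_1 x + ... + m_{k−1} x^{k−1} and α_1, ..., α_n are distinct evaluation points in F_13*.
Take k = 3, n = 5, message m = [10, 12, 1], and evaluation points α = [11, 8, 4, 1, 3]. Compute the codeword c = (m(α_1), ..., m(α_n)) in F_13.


c = [3, 1, 9, 10, 3]

Message polynomial: m(x) = 10 + 12·x + 1·x^2 (mod 13).
For each evaluation point α_i, compute m(α_i) mod 13:
  α_1 = 11: Horner steps 1 → 10 → 3, so m(11) = 3.
  α_2 = 8: Horner steps 1 → 7 → 1, so m(8) = 1.
  α_3 = 4: Horner steps 1 → 3 → 9, so m(4) = 9.
  α_4 = 1: Horner steps 1 → 0 → 10, so m(1) = 10.
  α_5 = 3: Horner steps 1 → 2 → 3, so m(3) = 3.
Codeword c = [3, 1, 9, 10, 3] ∈ F_13^5.


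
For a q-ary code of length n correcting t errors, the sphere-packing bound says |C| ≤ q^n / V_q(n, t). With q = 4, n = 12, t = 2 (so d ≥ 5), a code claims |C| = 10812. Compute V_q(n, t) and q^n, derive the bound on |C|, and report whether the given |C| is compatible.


V_q(n, t) = 631, q^n = 16777216, Hamming bound = 26588, |C| = 10812 ≤ bound (satisfied).

Step 1: Compute V_q(n, t) = Σ_{j=0}^2 C(n, j) (q−1)^j.
  j = 0: C(12,0)·(3)^0 = 1·1 = 1.
  j = 1: C(12,1)·(3)^1 = 12·3 = 36.
  j = 2: C(12,2)·(3)^2 = 66·9 = 594.
  V_q(n, t) = 1 + 36 + 594 = 631.
Step 2: q^n = 4^12 = 16777216.
Step 3: Hamming bound ⌊q^n / V_q(n,t)⌋ = ⌊16777216/631⌋ = 26588.
Step 4: Compare |C| = 10812 to 26588: satisfied.
The claimed |C| lies below the Hamming bound.


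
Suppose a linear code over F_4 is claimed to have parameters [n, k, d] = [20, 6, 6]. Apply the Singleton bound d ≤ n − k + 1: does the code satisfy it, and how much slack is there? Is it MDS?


Singleton RHS = n − k + 1 = 15, slack = 9, bound satisfied, not MDS.

Singleton bound: d ≤ n − k + 1.
Here n = 20, k = 6, so n − k + 1 = 15.
Given d = 6, check d ≤ 15: YES.
Slack = (n − k + 1) − d = 9.
The code is NOT MDS (slack = 9 > 0).
Description: the claimed parameters are [20, 6, 6]_4; such a code would be non-MDS.


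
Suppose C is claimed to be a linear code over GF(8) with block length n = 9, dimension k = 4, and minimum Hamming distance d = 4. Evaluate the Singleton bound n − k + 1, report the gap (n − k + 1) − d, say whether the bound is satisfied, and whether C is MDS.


Singleton RHS = n − k + 1 = 6, slack = 2, bound satisfied, not MDS.

Singleton bound: d ≤ n − k + 1.
Here n = 9, k = 4, so n − k + 1 = 6.
Given d = 4, check d ≤ 6: YES.
Slack = (n − k + 1) − d = 2.
The code is NOT MDS (slack = 2 > 0).
Description: the claimed parameters are [9, 4, 4]_8; such a code would be non-MDS.


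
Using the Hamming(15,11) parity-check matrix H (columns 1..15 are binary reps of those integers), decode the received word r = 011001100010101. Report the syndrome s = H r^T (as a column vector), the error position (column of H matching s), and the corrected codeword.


s = (1, 0, 0, 1)^T, error position = 9, corrected codeword c = 011001101010101

Compute s = H r^T mod 2 one row at a time:
  s_1 = 0 + 0 + 0 + 1 + 0 + 1 + 0 + 1 = 3 ≡ 1 (mod 2).
  s_2 = 0 + 0 + 1 + 1 + 0 + 1 + 0 + 1 = 4 ≡ 0 (mod 2).
  s_3 = 1 + 1 + 1 + 1 + 0 + 1 + 0 + 1 = 6 ≡ 0 (mod 2).
  s_4 = 0 + 1 + 0 + 1 + 0 + 1 + 1 + 1 = 5 ≡ 1 (mod 2).
s = (1, 0, 0, 1)^T — this equals column 9 of H (binary 1001), so error is at position 9.
Correct: flip bit 9 of r = 011001100010101 to get c = 011001101010101.


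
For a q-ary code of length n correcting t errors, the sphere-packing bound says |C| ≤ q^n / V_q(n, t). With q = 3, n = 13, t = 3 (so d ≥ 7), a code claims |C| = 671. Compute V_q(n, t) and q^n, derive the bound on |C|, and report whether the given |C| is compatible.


V_q(n, t) = 2627, q^n = 1594323, Hamming bound = 606, |C| = 671 > bound (violated).

Step 1: Compute V_q(n, t) = Σ_{j=0}^3 C(n, j) (q−1)^j.
  j = 0: C(13,0)·(2)^0 = 1·1 = 1.
  j = 1: C(13,1)·(2)^1 = 13·2 = 26.
  j = 2: C(13,2)·(2)^2 = 78·4 = 312.
  j = 3: C(13,3)·(2)^3 = 286·8 = 2288.
  V_q(n, t) = 1 + 26 + 312 + 2288 = 2627.
Step 2: q^n = 3^13 = 1594323.
Step 3: Hamming bound ⌊q^n / V_q(n,t)⌋ = ⌊1594323/2627⌋ = 606.
Step 4: Compare |C| = 671 to 606: violated.
The claimed |C| lies above the Hamming bound, so no 3-ary code of length 13 with d ≥ 7 can have 671 codewords.


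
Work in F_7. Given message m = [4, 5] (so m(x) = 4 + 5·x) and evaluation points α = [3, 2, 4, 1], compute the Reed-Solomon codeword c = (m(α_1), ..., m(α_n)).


c = [5, 0, 3, 2]

Message polynomial: m(x) = 4 + 5·x (mod 7).
For each evaluation point α_i, compute m(α_i) mod 7:
  α_1 = 3: Horner steps 5 → 5, so m(3) = 5.
  α_2 = 2: Horner steps 5 → 0, so m(2) = 0.
  α_3 = 4: Horner steps 5 → 3, so m(4) = 3.
  α_4 = 1: Horner steps 5 → 2, so m(1) = 2.
Codeword c = [5, 0, 3, 2] ∈ F_7^4.


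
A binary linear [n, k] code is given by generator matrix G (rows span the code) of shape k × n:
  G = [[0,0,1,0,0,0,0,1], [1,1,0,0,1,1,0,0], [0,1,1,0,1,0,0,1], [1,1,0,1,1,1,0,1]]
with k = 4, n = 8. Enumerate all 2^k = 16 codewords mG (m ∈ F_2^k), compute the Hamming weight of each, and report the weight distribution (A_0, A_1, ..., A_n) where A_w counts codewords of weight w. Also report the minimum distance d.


Weight distribution: A_0 = 1, A_2 = 5, A_4 = 7, A_6 = 3. Minimum distance d = 2.

Enumerate all 2^4 = 16 messages m ∈ F_2^4.
For each, compute codeword c = mG in F_2^8, then tally its weight.
  m = 0000 → c = 00000000, weight = 0.
  m = 1000 → c = 00100001, weight = 2.
  m = 0100 → c = 11001100, weight = 4.
  m = 1100 → c = 11101101, weight = 6.
  m = 0010 → c = 01101001, weight = 4.
  m = 1010 → c = 01001000, weight = 2.
  m = 0110 → c = 10100101, weight = 4.
  m = 1110 → c = 10000100, weight = 2.
  m = 0001 → c = 11011101, weight = 6.
  m = 1001 → c = 11111100, weight = 6.
  m = 0101 → c = 00010001, weight = 2.
  m = 1101 → c = 00110000, weight = 2.
  m = 0011 → c = 10110100, weight = 4.
  m = 1011 → c = 10010101, weight = 4.
  m = 0111 → c = 01111000, weight = 4.
  m = 1111 → c = 01011001, weight = 4.
Tally weights:
  weight 0: 1 codewords.
  weight 2: 5 codewords.
  weight 4: 7 codewords.
  weight 6: 3 codewords.
Minimum distance d = smallest w > 0 with A_w > 0 = 2.
Sanity: Σ A_w = 16 = 2^4 = 16 ✓.


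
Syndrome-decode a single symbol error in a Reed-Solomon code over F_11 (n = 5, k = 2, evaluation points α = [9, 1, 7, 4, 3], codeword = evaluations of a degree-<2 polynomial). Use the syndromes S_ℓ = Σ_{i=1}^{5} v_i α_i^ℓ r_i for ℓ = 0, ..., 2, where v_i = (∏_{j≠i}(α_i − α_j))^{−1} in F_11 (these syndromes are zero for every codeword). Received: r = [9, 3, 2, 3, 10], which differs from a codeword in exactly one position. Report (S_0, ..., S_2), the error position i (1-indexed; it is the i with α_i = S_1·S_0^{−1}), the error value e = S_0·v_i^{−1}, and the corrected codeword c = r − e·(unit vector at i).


S = (6, 2, 8), error at position 4, error magnitude e = 6, c = [9, 3, 2, 8, 10].

Step 1: column multipliers v_i = (∏_{j≠i}(α_i − α_j))^{−1} mod 11.
  i = 1 (α = 9): (9−1)(9−7)(9−4)(9−3) = 8·2·5·6 = 480 ≡ 7, so v_1 = 7^{−1} = 8 (mod 11).
  i = 2 (α = 1): (1−9)(1−7)(1−4)(1−3) = (−8)·(−6)·(−3)·(−2) = 288 ≡ 2, so v_2 = 2^{−1} = 6 (mod 11).
  i = 3 (α = 7): (7−9)(7−1)(7−4)(7−3) = (−2)·6·3·4 = −144 ≡ 10, so v_3 = 10^{−1} = 10 (mod 11).
  i = 4 (α = 4): (4−9)(4−1)(4−7)(4−3) = (−5)·3·(−3)·1 = 45 ≡ 1, so v_4 = 1^{−1} = 1 (mod 11).
  i = 5 (α = 3): (3−9)(3−1)(3−7)(3−4) = (−6)·2·(−4)·(−1) = −48 ≡ 7, so v_5 = 7^{−1} = 8 (mod 11).
  v = [8, 6, 10, 1, 8].
Step 2: syndromes of r = [9, 3, 2, 3, 10] (all sums mod 11).
  S_0 = Σ v_i r_i = 8·9 + 6·3 + 10·2 + 1·3 + 8·10 = 193 ≡ 6.
  S_1 = Σ v_i α_i r_i = 8·9·9 + 6·1·3 + 10·7·2 + 1·4·3 + 8·3·10 = 1058 ≡ 2.
  α_i^2 mod 11 = [4, 1, 5, 5, 9].
  S_2 = Σ v_i α_i^2 r_i = 8·4·9 + 6·1·3 + 10·5·2 + 1·5·3 + 8·9·10 = 1141 ≡ 8.
  S = (6, 2, 8) ≠ 0, so r is not a codeword (an error is present).
Step 3: locate the error. For a single error e at position i, S_ℓ = v_i·e·α_i^ℓ, so α_err = S_1/S_0.
  S_0^{−1} = 6^{−1} = 2 (mod 11), so α_err = 2·2 = 4 ≡ 4 = α_4. Error position i = 4.
  Consistency check: S_2/S_1 = 8·6 = 48 ≡ 4 = α_err ✓ (single-error assumption holds).
Step 4: error magnitude e = S_0/v_4 = S_0·∏_{j≠4}(α_4 − α_j) = 6·1 = 6 ≡ 6 (mod 11).
Step 5: correct position 4: c_4 = r_4 − e = 3 − 6 ≡ 8 (mod 11). Hence c = [9, 3, 2, 8, 10].
  Check: interpolating c through the α_i gives m(x) = 5 + 9·x (degree < 2) with m(α_i) = c_i for every i, so c is indeed a codeword.


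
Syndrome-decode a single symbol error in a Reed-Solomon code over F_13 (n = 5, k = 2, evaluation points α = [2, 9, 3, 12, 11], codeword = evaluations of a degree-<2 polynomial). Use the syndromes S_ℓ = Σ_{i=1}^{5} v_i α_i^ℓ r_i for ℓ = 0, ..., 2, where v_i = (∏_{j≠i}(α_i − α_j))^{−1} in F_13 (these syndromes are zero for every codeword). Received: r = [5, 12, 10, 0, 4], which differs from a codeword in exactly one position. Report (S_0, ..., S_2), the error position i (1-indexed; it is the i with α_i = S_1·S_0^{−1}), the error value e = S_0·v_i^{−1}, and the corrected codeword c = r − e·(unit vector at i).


S = (5, 10, 7), error at position 1, error magnitude e = 4, c = [1, 12, 10, 0, 4].

Step 1: column multipliers v_i = (∏_{j≠i}(α_i − α_j))^{−1} mod 13.
  i = 1 (α = 2): (2−9)(2−3)(2−12)(2−11) = (−7)·(−1)·(−10)·(−9) = 630 ≡ 6, so v_1 = 6^{−1} = 11 (mod 13).
  i = 2 (α = 9): (9−2)(9−3)(9−12)(9−11) = 7·6·(−3)·(−2) = 252 ≡ 5, so v_2 = 5^{−1} = 8 (mod 13).
  i = 3 (α = 3): (3−2)(3−9)(3−12)(3−11) = 1·(−6)·(−9)·(−8) = −432 ≡ 10, so v_3 = 10^{−1} = 4 (mod 13).
  i = 4 (α = 12): (12−2)(12−9)(12−3)(12−11) = 10·3·9·1 = 270 ≡ 10, so v_4 = 10^{−1} = 4 (mod 13).
  i = 5 (α = 11): (11−2)(11−9)(11−3)(11−12) = 9·2·8·(−1) = −144 ≡ 12, so v_5 = 12^{−1} = 12 (mod 13).
  v = [11, 8, 4, 4, 12].
Step 2: syndromes of r = [5, 12, 10, 0, 4] (all sums mod 13).
  S_0 = Σ v_i r_i = 11·5 + 8·12 + 4·10 + 4·0 + 12·4 = 239 ≡ 5.
  S_1 = Σ v_i α_i r_i = 11·2·5 + 8·9·12 + 4·3·10 + 4·12·0 + 12·11·4 = 1622 ≡ 10.
  α_i^2 mod 13 = [4, 3, 9, 1, 4].
  S_2 = Σ v_i α_i^2 r_i = 11·4·5 + 8·3·12 + 4·9·10 + 4·1·0 + 12·4·4 = 1060 ≡ 7.
  S = (5, 10, 7) ≠ 0, so r is not a codeword (an error is present).
Step 3: locate the error. For a single error e at position i, S_ℓ = v_i·e·α_i^ℓ, so α_err = S_1/S_0.
  S_0^{−1} = 5^{−1} = 8 (mod 13), so α_err = 10·8 = 80 ≡ 2 = α_1. Error position i = 1.
  Consistency check: S_2/S_1 = 7·4 = 28 ≡ 2 = α_err ✓ (single-error assumption holds).
Step 4: error magnitude e = S_0/v_1 = S_0·∏_{j≠1}(α_1 − α_j) = 5·6 = 30 ≡ 4 (mod 13).
Step 5: correct position 1: c_1 = r_1 − e = 5 − 4 ≡ 1 (mod 13). Hence c = [1, 12, 10, 0, 4].
  Check: interpolating c through the α_i gives m(x) = 9 + 9·x (degree < 2) with m(α_i) = c_i for every i, so c is indeed a codeword.


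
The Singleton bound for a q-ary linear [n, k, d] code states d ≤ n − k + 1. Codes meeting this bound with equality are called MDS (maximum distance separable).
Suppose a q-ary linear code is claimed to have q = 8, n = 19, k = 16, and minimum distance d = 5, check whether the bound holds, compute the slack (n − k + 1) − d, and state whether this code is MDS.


Singleton RHS = n − k + 1 = 4, slack = -1, bound violated (no such code; not MDS).

Singleton bound: d ≤ n − k + 1.
Here n = 19, k = 16, so n − k + 1 = 4.
Given d = 5, check d ≤ 4: NO.
Slack = (n − k + 1) − d = -1.
The slack is negative: d = 5 exceeds n − k + 1 = 4 by 1, so the Singleton bound is violated and no linear [19, 16, 5]_8 code can exist. In particular it is not MDS (MDS requires d = n − k + 1 exactly).
Description: the claimed parameters are [19, 16, 5]_8; such a code would be impossible (violates the Singleton bound).


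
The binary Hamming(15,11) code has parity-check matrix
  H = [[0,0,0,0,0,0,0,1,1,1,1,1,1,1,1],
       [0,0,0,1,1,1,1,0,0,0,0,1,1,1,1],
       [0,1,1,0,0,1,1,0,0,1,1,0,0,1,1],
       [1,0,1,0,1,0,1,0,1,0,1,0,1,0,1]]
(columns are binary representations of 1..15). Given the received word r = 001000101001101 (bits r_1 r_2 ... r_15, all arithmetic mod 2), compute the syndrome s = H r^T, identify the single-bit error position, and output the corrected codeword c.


s = (0, 0, 1, 1)^T, error position = 3, corrected codeword c = 000000101001101

Compute s = H r^T mod 2 one row at a time:
  s_1 = 0 + 1 + 0 + 0 + 1 + 1 + 0 + 1 = 4 ≡ 0 (mod 2).
  s_2 = 0 + 0 + 0 + 1 + 1 + 1 + 0 + 1 = 4 ≡ 0 (mod 2).
  s_3 = 0 + 1 + 0 + 1 + 0 + 0 + 0 + 1 = 3 ≡ 1 (mod 2).
  s_4 = 0 + 1 + 0 + 1 + 1 + 0 + 1 + 1 = 5 ≡ 1 (mod 2).
s = (0, 0, 1, 1)^T — this equals column 3 of H (binary 0011), so error is at position 3.
Correct: flip bit 3 of r = 001000101001101 to get c = 000000101001101.


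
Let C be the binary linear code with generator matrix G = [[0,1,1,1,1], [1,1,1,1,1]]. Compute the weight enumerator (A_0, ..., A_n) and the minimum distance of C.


Weight distribution: A_0 = 1, A_1 = 1, A_4 = 1, A_5 = 1. Minimum distance d = 1.

Enumerate all 2^2 = 4 messages m ∈ F_2^2.
For each, compute codeword c = mG in F_2^5, then tally its weight.
  m = 00 → c = 00000, weight = 0.
  m = 10 → c = 01111, weight = 4.
  m = 01 → c = 11111, weight = 5.
  m = 11 → c = 10000, weight = 1.
Tally weights:
  weight 0: 1 codewords.
  weight 1: 1 codewords.
  weight 4: 1 codewords.
  weight 5: 1 codewords.
Minimum distance d = smallest w > 0 with A_w > 0 = 1.
Sanity: Σ A_w = 4 = 2^2 = 4 ✓.


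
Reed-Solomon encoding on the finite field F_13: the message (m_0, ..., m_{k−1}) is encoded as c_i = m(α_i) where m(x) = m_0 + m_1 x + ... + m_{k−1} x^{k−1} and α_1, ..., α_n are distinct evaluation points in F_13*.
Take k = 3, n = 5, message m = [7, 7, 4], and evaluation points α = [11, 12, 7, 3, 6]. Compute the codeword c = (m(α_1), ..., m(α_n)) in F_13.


c = [9, 4, 5, 12, 11]

Message polynomial: m(x) = 7 + 7·x + 4·x^2 (mod 13).
For each evaluation point α_i, compute m(α_i) mod 13:
  α_1 = 11: Horner steps 4 → 12 → 9, so m(11) = 9.
  α_2 = 12: Horner steps 4 → 3 → 4, so m(12) = 4.
  α_3 = 7: Horner steps 4 → 9 → 5, so m(7) = 5.
  α_4 = 3: Horner steps 4 → 6 → 12, so m(3) = 12.
  α_5 = 6: Horner steps 4 → 5 → 11, so m(6) = 11.
Codeword c = [9, 4, 5, 12, 11] ∈ F_13^5.


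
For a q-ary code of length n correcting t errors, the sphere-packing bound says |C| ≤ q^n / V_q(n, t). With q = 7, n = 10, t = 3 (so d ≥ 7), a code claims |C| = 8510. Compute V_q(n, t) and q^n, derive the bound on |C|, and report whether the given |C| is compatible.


V_q(n, t) = 27601, q^n = 282475249, Hamming bound = 10234, |C| = 8510 ≤ bound (satisfied).

Step 1: Compute V_q(n, t) = Σ_{j=0}^3 C(n, j) (q−1)^j.
  j = 0: C(10,0)·(6)^0 = 1·1 = 1.
  j = 1: C(10,1)·(6)^1 = 10·6 = 60.
  j = 2: C(10,2)·(6)^2 = 45·36 = 1620.
  j = 3: C(10,3)·(6)^3 = 120·216 = 25920.
  V_q(n, t) = 1 + 60 + 1620 + 25920 = 27601.
Step 2: q^n = 7^10 = 282475249.
Step 3: Hamming bound ⌊q^n / V_q(n,t)⌋ = ⌊282475249/27601⌋ = 10234.
Step 4: Compare |C| = 8510 to 10234: satisfied.
The claimed |C| lies below the Hamming bound.


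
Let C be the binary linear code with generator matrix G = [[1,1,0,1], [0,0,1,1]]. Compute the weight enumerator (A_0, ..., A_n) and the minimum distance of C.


Weight distribution: A_0 = 1, A_2 = 1, A_3 = 2. Minimum distance d = 2.

Enumerate all 2^2 = 4 messages m ∈ F_2^2.
For each, compute codeword c = mG in F_2^4, then tally its weight.
  m = 00 → c = 0000, weight = 0.
  m = 10 → c = 1101, weight = 3.
  m = 01 → c = 0011, weight = 2.
  m = 11 → c = 1110, weight = 3.
Tally weights:
  weight 0: 1 codewords.
  weight 2: 1 codewords.
  weight 3: 2 codewords.
Minimum distance d = smallest w > 0 with A_w > 0 = 2.
Sanity: Σ A_w = 4 = 2^2 = 4 ✓.


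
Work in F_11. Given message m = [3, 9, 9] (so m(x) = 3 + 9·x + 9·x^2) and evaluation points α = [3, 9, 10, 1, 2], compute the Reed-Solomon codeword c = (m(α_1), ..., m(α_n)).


c = [1, 10, 3, 10, 2]

Message polynomial: m(x) = 3 + 9·x + 9·x^2 (mod 11).
For each evaluation point α_i, compute m(α_i) mod 11:
  α_1 = 3: Horner steps 9 → 3 → 1, so m(3) = 1.
  α_2 = 9: Horner steps 9 → 2 → 10, so m(9) = 10.
  α_3 = 10: Horner steps 9 → 0 → 3, so m(10) = 3.
  α_4 = 1: Horner steps 9 → 7 → 10, so m(1) = 10.
  α_5 = 2: Horner steps 9 → 5 → 2, so m(2) = 2.
Codeword c = [1, 10, 3, 10, 2] ∈ F_11^5.


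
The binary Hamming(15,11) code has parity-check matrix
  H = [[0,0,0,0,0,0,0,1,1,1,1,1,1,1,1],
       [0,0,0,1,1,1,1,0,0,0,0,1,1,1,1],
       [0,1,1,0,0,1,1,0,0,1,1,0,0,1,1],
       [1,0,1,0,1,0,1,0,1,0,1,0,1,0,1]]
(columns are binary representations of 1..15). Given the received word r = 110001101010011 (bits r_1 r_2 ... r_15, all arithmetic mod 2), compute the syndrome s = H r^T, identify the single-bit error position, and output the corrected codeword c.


s = (0, 0, 0, 1)^T, error position = 1, corrected codeword c = 010001101010011

Compute s = H r^T mod 2 one row at a time:
  s_1 = 0 + 1 + 0 + 1 + 0 + 0 + 1 + 1 = 4 ≡ 0 (mod 2).
  s_2 = 0 + 0 + 1 + 1 + 0 + 0 + 1 + 1 = 4 ≡ 0 (mod 2).
  s_3 = 1 + 0 + 1 + 1 + 0 + 1 + 1 + 1 = 6 ≡ 0 (mod 2).
  s_4 = 1 + 0 + 0 + 1 + 1 + 1 + 0 + 1 = 5 ≡ 1 (mod 2).
s = (0, 0, 0, 1)^T — this equals column 1 of H (binary 0001), so error is at position 1.
Correct: flip bit 1 of r = 110001101010011 to get c = 010001101010011.


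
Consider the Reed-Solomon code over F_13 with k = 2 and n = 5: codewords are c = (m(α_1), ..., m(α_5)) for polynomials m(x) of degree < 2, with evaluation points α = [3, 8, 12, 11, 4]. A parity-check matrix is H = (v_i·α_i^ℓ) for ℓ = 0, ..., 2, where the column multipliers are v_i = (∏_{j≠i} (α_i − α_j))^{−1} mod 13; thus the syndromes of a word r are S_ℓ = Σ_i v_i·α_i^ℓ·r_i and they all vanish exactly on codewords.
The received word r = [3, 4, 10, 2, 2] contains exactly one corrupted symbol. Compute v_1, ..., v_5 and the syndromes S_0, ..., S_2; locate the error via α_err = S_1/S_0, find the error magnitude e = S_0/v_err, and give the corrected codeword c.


S = (3, 12, 9), error at position 5, error magnitude e = 4, c = [3, 4, 10, 2, 11].

Step 1: column multipliers v_i = (∏_{j≠i}(α_i − α_j))^{−1} mod 13.
  i = 1 (α = 3): (3−8)(3−12)(3−11)(3−4) = (−5)·(−9)·(−8)·(−1) = 360 ≡ 9, so v_1 = 9^{−1} = 3 (mod 13).
  i = 2 (α = 8): (8−3)(8−12)(8−11)(8−4) = 5·(−4)·(−3)·4 = 240 ≡ 6, so v_2 = 6^{−1} = 11 (mod 13).
  i = 3 (α = 12): (12−3)(12−8)(12−11)(12−4) = 9·4·1·8 = 288 ≡ 2, so v_3 = 2^{−1} = 7 (mod 13).
  i = 4 (α = 11): (11−3)(11−8)(11−12)(11−4) = 8·3·(−1)·7 = −168 ≡ 1, so v_4 = 1^{−1} = 1 (mod 13).
  i = 5 (α = 4): (4−3)(4−8)(4−12)(4−11) = 1·(−4)·(−8)·(−7) = −224 ≡ 10, so v_5 = 10^{−1} = 4 (mod 13).
  v = [3, 11, 7, 1, 4].
Step 2: syndromes of r = [3, 4, 10, 2, 2] (all sums mod 13).
  S_0 = Σ v_i r_i = 3·3 + 11·4 + 7·10 + 1·2 + 4·2 = 133 ≡ 3.
  S_1 = Σ v_i α_i r_i = 3·3·3 + 11·8·4 + 7·12·10 + 1·11·2 + 4·4·2 = 1273 ≡ 12.
  α_i^2 mod 13 = [9, 12, 1, 4, 3].
  S_2 = Σ v_i α_i^2 r_i = 3·9·3 + 11·12·4 + 7·1·10 + 1·4·2 + 4·3·2 = 711 ≡ 9.
  S = (3, 12, 9) ≠ 0, so r is not a codeword (an error is present).
Step 3: locate the error. For a single error e at position i, S_ℓ = v_i·e·α_i^ℓ, so α_err = S_1/S_0.
  S_0^{−1} = 3^{−1} = 9 (mod 13), so α_err = 12·9 = 108 ≡ 4 = α_5. Error position i = 5.
  Consistency check: S_2/S_1 = 9·12 = 108 ≡ 4 = α_err ✓ (single-error assumption holds).
Step 4: error magnitude e = S_0/v_5 = S_0·∏_{j≠5}(α_5 − α_j) = 3·10 = 30 ≡ 4 (mod 13).
Step 5: correct position 5: c_5 = r_5 − e = 2 − 4 ≡ 11 (mod 13). Hence c = [3, 4, 10, 2, 11].
  Check: interpolating c through the α_i gives m(x) = 5 + 8·x (degree < 2) with m(α_i) = c_i for every i, so c is indeed a codeword.


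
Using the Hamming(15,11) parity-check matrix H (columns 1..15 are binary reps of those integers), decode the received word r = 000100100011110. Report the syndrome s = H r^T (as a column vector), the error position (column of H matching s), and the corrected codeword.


s = (0, 1, 1, 1)^T, error position = 7, corrected codeword c = 000100000011110

Compute s = H r^T mod 2 one row at a time:
  s_1 = 0 + 0 + 0 + 1 + 1 + 1 + 1 + 0 = 4 ≡ 0 (mod 2).
  s_2 = 1 + 0 + 0 + 1 + 1 + 1 + 1 + 0 = 5 ≡ 1 (mod 2).
  s_3 = 0 + 0 + 0 + 1 + 0 + 1 + 1 + 0 = 3 ≡ 1 (mod 2).
  s_4 = 0 + 0 + 0 + 1 + 0 + 1 + 1 + 0 = 3 ≡ 1 (mod 2).
s = (0, 1, 1, 1)^T — this equals column 7 of H (binary 0111), so error is at position 7.
Correct: flip bit 7 of r = 000100100011110 to get c = 000100000011110.


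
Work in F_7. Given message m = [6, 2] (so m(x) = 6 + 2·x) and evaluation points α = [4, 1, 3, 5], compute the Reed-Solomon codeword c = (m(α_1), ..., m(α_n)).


c = [0, 1, 5, 2]

Message polynomial: m(x) = 6 + 2·x (mod 7).
For each evaluation point α_i, compute m(α_i) mod 7:
  α_1 = 4: Horner steps 2 → 0, so m(4) = 0.
  α_2 = 1: Horner steps 2 → 1, so m(1) = 1.
  α_3 = 3: Horner steps 2 → 5, so m(3) = 5.
  α_4 = 5: Horner steps 2 → 2, so m(5) = 2.
Codeword c = [0, 1, 5, 2] ∈ F_7^4.


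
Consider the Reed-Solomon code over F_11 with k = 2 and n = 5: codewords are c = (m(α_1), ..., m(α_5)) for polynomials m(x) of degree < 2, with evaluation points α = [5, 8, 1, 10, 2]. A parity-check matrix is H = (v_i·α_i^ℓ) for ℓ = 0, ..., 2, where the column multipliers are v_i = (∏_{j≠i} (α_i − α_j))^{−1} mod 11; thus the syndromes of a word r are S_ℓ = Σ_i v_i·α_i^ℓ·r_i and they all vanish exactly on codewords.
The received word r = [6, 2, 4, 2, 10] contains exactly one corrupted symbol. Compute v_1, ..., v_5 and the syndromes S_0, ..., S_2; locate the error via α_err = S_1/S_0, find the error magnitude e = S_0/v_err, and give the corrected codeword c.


S = (2, 9, 2), error at position 4, error magnitude e = 10, c = [6, 2, 4, 3, 10].

Step 1: column multipliers v_i = (∏_{j≠i}(α_i − α_j))^{−1} mod 11.
  i = 1 (α = 5): (5−8)(5−1)(5−10)(5−2) = (−3)·4·(−5)·3 = 180 ≡ 4, so v_1 = 4^{−1} = 3 (mod 11).
  i = 2 (α = 8): (8−5)(8−1)(8−10)(8−2) = 3·7·(−2)·6 = −252 ≡ 1, so v_2 = 1^{−1} = 1 (mod 11).
  i = 3 (α = 1): (1−5)(1−8)(1−10)(1−2) = (−4)·(−7)·(−9)·(−1) = 252 ≡ 10, so v_3 = 10^{−1} = 10 (mod 11).
  i = 4 (α = 10): (10−5)(10−8)(10−1)(10−2) = 5·2·9·8 = 720 ≡ 5, so v_4 = 5^{−1} = 9 (mod 11).
  i = 5 (α = 2): (2−5)(2−8)(2−1)(2−10) = (−3)·(−6)·1·(−8) = −144 ≡ 10, so v_5 = 10^{−1} = 10 (mod 11).
  v = [3, 1, 10, 9, 10].
Step 2: syndromes of r = [6, 2, 4, 2, 10] (all sums mod 11).
  S_0 = Σ v_i r_i = 3·6 + 1·2 + 10·4 + 9·2 + 10·10 = 178 ≡ 2.
  S_1 = Σ v_i α_i r_i = 3·5·6 + 1·8·2 + 10·1·4 + 9·10·2 + 10·2·10 = 526 ≡ 9.
  α_i^2 mod 11 = [3, 9, 1, 1, 4].
  S_2 = Σ v_i α_i^2 r_i = 3·3·6 + 1·9·2 + 10·1·4 + 9·1·2 + 10·4·10 = 530 ≡ 2.
  S = (2, 9, 2) ≠ 0, so r is not a codeword (an error is present).
Step 3: locate the error. For a single error e at position i, S_ℓ = v_i·e·α_i^ℓ, so α_err = S_1/S_0.
  S_0^{−1} = 2^{−1} = 6 (mod 11), so α_err = 9·6 = 54 ≡ 10 = α_4. Error position i = 4.
  Consistency check: S_2/S_1 = 2·5 = 10 ≡ 10 = α_err ✓ (single-error assumption holds).
Step 4: error magnitude e = S_0/v_4 = S_0·∏_{j≠4}(α_4 − α_j) = 2·5 = 10 ≡ 10 (mod 11).
Step 5: correct position 4: c_4 = r_4 − e = 2 − 10 ≡ 3 (mod 11). Hence c = [6, 2, 4, 3, 10].
  Check: interpolating c through the α_i gives m(x) = 9 + 6·x (degree < 2) with m(α_i) = c_i for every i, so c is indeed a codeword.
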